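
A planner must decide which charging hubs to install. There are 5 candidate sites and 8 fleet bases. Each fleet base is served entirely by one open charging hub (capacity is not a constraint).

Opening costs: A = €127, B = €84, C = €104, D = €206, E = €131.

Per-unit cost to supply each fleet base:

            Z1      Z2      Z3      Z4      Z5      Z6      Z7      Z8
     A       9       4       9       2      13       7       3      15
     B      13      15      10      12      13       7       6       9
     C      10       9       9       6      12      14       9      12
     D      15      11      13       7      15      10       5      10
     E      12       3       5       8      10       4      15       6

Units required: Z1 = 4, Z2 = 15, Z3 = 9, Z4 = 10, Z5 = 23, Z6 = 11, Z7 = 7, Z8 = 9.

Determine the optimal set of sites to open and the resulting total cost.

Open A and E; minimum total cost 753.

For any fixed open set, each fleet base goes to its cheapest open site; total = fixed + service.
{A, E}: Z1→A 9·4=36, Z2→E 3·15=45, Z3→E 5·9=45, Z4→A 2·10=20, Z5→E 10·23=230, Z6→E 4·11=44, Z7→A 3·7=21, Z8→E 6·9=54. Service 495; fixed 258; total 753.
{E}: service 651 + fixed 131 = 782
{B, E}: Z1→E 12·4=48, Z2→E 3·15=45, Z3→E 5·9=45, Z4→E 8·10=80, Z5→E 10·23=230, Z6→E 4·11=44, Z7→B 6·7=42, Z8→E 6·9=54. Service 588; fixed 215; total 803.
{A, B, C, D, E}: Z1→A 9·4=36, Z2→E 3·15=45, Z3→E 5·9=45, Z4→A 2·10=20, Z5→E 10·23=230, Z6→E 4·11=44, Z7→A 3·7=21, Z8→E 6·9=54. Service 495; fixed 652; total 1147.
No other subset beats 753.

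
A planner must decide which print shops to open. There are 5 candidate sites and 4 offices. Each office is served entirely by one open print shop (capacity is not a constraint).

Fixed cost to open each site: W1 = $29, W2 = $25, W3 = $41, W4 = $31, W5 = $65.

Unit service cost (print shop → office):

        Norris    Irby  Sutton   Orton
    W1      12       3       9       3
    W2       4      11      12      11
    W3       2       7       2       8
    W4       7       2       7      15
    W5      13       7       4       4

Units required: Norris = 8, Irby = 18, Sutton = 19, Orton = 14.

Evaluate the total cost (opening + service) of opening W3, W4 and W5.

Each office is assigned to its cheapest site among the open ones.
{W3, W4, W5}: Norris→W3 2·8=16, Irby→W4 2·18=36, Sutton→W3 2·19=38, Orton→W5 4·14=56. Service 146; fixed 137; total 283.

Total cost: 283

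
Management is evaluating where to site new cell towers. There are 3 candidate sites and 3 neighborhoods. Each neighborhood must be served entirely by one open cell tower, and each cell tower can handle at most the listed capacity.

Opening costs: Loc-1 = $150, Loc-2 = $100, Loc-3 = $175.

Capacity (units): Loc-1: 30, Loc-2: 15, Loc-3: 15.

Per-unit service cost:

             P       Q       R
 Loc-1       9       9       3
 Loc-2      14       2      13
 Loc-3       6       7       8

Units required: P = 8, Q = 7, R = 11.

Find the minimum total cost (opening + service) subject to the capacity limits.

Open {Loc-1}: P→Loc-1 9·8=72, Q→Loc-1 9·7=63, R→Loc-1 3·11=33.
Loads: Loc-1 carries 26/30. Service 168; fixed 150; total 318.
Next best feasible plan costs 369.

Minimum total cost: 318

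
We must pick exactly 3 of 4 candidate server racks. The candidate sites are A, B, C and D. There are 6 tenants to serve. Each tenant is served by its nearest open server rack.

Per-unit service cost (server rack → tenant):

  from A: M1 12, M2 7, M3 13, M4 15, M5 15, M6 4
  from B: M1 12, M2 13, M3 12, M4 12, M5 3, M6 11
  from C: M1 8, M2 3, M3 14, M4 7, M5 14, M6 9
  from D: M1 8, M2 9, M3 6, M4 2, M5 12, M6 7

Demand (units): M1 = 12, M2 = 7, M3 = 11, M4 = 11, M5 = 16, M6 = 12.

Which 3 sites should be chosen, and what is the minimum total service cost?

Choose A, B and D; total service cost 329.

With exactly 3 open, each tenant uses its cheapest among the chosen.
{A, B, D}: M1→D 8·12=96, M2→A 7·7=49, M3→D 6·11=66, M4→D 2·11=22, M5→B 3·16=48, M6→A 4·12=48. Service cost 329.
{B, C, D}: service cost 337
{A, B, C}: service cost 422
Among all 4 size-3 choices, {A, B, D} is lowest.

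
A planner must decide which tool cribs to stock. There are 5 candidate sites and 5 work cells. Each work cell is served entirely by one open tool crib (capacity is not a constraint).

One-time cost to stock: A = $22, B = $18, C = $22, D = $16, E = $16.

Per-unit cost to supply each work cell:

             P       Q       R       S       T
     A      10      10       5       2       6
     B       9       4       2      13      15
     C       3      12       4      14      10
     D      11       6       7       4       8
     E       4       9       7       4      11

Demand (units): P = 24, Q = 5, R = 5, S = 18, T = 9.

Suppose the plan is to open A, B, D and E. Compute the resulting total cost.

Each work cell is assigned to its cheapest site among the open ones.
{A, B, D, E}: P→E 4·24=96, Q→B 4·5=20, R→B 2·5=10, S→A 2·18=36, T→A 6·9=54. Service 216; fixed 72; total 288.

Total cost: 288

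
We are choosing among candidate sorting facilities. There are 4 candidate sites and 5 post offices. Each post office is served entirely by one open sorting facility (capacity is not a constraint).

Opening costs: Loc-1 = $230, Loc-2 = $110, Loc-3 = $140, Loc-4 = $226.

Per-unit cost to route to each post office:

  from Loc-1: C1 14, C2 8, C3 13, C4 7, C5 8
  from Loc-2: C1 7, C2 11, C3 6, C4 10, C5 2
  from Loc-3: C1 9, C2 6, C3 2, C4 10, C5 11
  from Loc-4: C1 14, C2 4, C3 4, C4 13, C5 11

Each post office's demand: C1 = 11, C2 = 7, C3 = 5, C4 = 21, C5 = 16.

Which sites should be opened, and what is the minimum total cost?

For any fixed open set, each post office goes to its cheapest open site; total = fixed + service.
{Loc-2}: C1→Loc-2 7·11=77, C2→Loc-2 11·7=77, C3→Loc-2 6·5=30, C4→Loc-2 10·21=210, C5→Loc-2 2·16=32. Service 426; fixed 110; total 536.
{Loc-2, Loc-3}: service 371 + fixed 250 = 621
{Loc-3}: service 537 + fixed 140 = 677
{Loc-1, Loc-2, Loc-3, Loc-4}: service 294 + fixed 706 = 1000
No other subset beats 536.

Open Loc-2 only; minimum total cost 536.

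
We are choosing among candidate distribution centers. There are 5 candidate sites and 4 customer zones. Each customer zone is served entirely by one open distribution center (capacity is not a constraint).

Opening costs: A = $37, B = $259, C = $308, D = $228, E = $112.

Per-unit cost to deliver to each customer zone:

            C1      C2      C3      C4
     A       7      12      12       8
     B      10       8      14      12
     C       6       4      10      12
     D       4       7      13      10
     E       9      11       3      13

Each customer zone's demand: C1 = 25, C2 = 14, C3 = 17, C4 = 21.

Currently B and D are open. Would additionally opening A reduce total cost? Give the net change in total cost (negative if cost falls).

Current service cost with {B, D}: 629.
Adding A: each customer zone re-picks its cheapest; new service cost 570, saving 59.
Extra fixed cost: 37. Net change = 37 − 59 = -22.
(Totals: 1116 → 1094.)

Yes — net change −22 (cost falls by 22).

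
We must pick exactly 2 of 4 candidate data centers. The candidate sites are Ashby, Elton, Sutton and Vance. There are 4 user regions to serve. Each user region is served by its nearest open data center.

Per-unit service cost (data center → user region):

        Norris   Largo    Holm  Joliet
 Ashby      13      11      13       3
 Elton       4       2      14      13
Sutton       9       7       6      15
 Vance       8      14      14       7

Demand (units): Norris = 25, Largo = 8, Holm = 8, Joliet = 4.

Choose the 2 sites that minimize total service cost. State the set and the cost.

Choose Elton and Sutton; total service cost 216.

With exactly 2 open, each user region uses its cheapest among the chosen.
{Elton, Sutton}: Norris→Elton 4·25=100, Largo→Elton 2·8=16, Holm→Sutton 6·8=48, Joliet→Elton 13·4=52. Service cost 216.
{Ashby, Elton}: service cost 232
{Elton, Vance}: service cost 256
Among all 6 size-2 choices, {Elton, Sutton} is lowest.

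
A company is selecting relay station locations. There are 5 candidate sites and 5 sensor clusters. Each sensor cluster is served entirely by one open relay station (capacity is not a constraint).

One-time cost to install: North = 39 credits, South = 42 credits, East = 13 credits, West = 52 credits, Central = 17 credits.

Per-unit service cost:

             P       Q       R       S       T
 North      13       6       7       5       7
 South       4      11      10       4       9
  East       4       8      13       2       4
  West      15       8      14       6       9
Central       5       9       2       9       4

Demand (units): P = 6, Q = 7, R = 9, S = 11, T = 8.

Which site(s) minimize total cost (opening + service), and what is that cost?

For any fixed open set, each sensor cluster goes to its cheapest open site; total = fixed + service.
{East, Central}: P→East 4·6=24, Q→East 8·7=56, R→Central 2·9=18, S→East 2·11=22, T→East 4·8=32. Service 152; fixed 30; total 182.
{North, East, Central}: service 138 + fixed 69 = 207
{South, East, Central}: service 152 + fixed 72 = 224
{North, South, East, West, Central}: service 138 + fixed 163 = 301
No other subset beats 182.

Open East and Central; minimum total cost 182.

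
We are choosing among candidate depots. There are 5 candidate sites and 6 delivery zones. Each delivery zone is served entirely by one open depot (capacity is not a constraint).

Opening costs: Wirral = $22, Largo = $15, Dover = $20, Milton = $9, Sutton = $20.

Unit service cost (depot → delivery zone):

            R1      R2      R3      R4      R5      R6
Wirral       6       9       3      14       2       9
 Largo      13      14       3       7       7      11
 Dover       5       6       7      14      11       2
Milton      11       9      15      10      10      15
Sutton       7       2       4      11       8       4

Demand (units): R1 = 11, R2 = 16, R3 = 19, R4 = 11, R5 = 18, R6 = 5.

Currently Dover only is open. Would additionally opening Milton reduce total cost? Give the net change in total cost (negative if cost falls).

Yes — net change −53 (cost falls by 53).

Current service cost with {Dover}: 646.
Adding Milton: each delivery zone re-picks its cheapest; new service cost 584, saving 62.
Extra fixed cost: 9. Net change = 9 − 62 = -53.
(Totals: 666 → 613.)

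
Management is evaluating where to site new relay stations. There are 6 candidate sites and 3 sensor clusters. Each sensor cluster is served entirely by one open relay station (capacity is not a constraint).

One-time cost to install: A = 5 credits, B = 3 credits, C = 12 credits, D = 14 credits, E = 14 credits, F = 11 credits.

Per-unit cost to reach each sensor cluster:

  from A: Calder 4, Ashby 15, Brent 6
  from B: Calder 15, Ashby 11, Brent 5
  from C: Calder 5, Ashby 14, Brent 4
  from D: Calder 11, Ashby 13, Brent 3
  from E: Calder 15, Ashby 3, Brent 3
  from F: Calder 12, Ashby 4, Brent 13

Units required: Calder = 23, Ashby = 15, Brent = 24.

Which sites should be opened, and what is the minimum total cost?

Open A and E; minimum total cost 228.

For any fixed open set, each sensor cluster goes to its cheapest open site; total = fixed + service.
{A, E}: Calder→A 4·23=92, Ashby→E 3·15=45, Brent→E 3·24=72. Service 209; fixed 19; total 228.
{A, B, E}: service 209 + fixed 22 = 231
{A, E, F}: service 209 + fixed 30 = 239
{A, B, C, D, E, F}: Calder→A 4·23=92, Ashby→E 3·15=45, Brent→D 3·24=72. Service 209; fixed 59; total 268.
No other subset beats 228.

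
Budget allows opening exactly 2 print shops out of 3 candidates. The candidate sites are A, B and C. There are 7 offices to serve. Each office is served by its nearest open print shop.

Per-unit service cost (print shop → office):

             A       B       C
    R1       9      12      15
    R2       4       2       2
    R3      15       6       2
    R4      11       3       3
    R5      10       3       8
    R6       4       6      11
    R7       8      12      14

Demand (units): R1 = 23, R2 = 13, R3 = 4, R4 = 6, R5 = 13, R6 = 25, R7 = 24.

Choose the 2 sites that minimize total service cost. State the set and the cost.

Choose A and B; total service cost 606.

With exactly 2 open, each office uses its cheapest among the chosen.
{A, B}: R1→A 9·23=207, R2→B 2·13=26, R3→B 6·4=24, R4→B 3·6=18, R5→B 3·13=39, R6→A 4·25=100, R7→A 8·24=192. Service cost 606.
{A, C}: service cost 655
{B, C}: service cost 805
Among all 3 size-2 choices, {A, B} is lowest.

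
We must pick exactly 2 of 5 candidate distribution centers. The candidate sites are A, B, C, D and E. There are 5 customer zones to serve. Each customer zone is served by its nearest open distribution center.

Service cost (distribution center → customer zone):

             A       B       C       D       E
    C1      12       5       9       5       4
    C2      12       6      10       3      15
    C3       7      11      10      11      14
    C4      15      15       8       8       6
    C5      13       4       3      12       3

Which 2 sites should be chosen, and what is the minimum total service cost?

With exactly 2 open, each customer zone uses its cheapest among the chosen.
{D, E}: C1→E 4, C2→D 3, C3→D 11, C4→E 6, C5→E 3. Service cost 27.
{C, D}: service cost 29
{B, E}: service cost 30
Among all 10 size-2 choices, {D, E} is lowest.

Choose D and E; total service cost 27.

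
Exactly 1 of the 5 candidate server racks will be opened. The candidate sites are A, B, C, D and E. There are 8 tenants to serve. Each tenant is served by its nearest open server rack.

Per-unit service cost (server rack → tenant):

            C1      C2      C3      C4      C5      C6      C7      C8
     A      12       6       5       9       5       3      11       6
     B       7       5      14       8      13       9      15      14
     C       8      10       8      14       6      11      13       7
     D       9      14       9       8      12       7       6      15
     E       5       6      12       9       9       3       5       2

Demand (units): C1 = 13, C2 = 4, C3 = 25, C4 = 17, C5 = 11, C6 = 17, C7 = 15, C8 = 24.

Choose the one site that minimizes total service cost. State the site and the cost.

With exactly 1 open, each tenant uses its cheapest among the chosen.
{E}: C1→E 5·13=65, C2→E 6·4=24, C3→E 12·25=300, C4→E 9·17=153, C5→E 9·11=99, C6→E 3·17=51, C7→E 5·15=75, C8→E 2·24=48. Service cost 815.
{A}: service cost 873
{C}: service cost 1198
Among all 5 size-1 choices, {E} is lowest.

Choose E only; total service cost 815.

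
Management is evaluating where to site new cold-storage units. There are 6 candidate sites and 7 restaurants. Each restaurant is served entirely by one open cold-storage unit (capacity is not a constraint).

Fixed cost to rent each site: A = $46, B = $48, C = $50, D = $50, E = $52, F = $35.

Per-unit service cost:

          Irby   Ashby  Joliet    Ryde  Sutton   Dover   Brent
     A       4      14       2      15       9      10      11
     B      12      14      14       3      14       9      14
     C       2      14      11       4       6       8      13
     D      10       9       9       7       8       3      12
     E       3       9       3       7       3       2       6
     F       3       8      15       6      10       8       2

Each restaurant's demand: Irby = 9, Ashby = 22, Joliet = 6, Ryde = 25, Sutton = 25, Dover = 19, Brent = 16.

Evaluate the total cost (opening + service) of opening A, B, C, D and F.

Each restaurant is assigned to its cheapest site among the open ones.
{A, B, C, D, F}: Irby→C 2·9=18, Ashby→F 8·22=176, Joliet→A 2·6=12, Ryde→B 3·25=75, Sutton→C 6·25=150, Dover→D 3·19=57, Brent→F 2·16=32. Service 520; fixed 229; total 749.

Total cost: 749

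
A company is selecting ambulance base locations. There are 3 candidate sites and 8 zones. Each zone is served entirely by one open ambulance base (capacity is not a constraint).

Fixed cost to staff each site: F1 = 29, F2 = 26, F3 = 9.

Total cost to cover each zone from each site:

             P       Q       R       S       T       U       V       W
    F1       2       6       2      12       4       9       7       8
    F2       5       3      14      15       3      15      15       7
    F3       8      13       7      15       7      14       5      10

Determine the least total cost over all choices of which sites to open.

Minimum total cost: 79

For any fixed open set, each zone goes to its cheapest open site; total = fixed + service.
{F1}: P→F1 2, Q→F1 6, R→F1 2, S→F1 12, T→F1 4, U→F1 9, V→F1 7, W→F1 8. Service 50; fixed 29; total 79.
{F1, F3}: P→F1 2, Q→F1 6, R→F1 2, S→F1 12, T→F1 4, U→F1 9, V→F3 5, W→F1 8. Service 48; fixed 38; total 86.
{F3}: service 79 + fixed 9 = 88
{F1, F2, F3}: service 43 + fixed 64 = 107
(All 7 nonempty subsets were checked; F1 only is lowest.)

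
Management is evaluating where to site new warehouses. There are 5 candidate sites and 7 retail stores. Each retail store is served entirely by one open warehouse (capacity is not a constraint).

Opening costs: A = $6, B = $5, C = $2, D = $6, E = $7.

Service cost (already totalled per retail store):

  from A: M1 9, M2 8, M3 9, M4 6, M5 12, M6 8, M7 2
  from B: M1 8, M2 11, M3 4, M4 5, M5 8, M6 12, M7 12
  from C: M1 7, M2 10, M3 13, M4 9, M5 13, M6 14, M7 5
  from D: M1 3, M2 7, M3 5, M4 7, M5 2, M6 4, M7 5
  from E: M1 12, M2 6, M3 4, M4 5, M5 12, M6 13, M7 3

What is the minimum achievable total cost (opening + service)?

Minimum total cost: 39

For any fixed open set, each retail store goes to its cheapest open site; total = fixed + service.
{D}: M1→D 3, M2→D 7, M3→D 5, M4→D 7, M5→D 2, M6→D 4, M7→D 5. Service 33; fixed 6; total 39.
{D, E}: service 27 + fixed 13 = 40
{A, D}: service 29 + fixed 12 = 41
{A, B, C, D, E}: service 26 + fixed 26 = 52
No other subset beats 39.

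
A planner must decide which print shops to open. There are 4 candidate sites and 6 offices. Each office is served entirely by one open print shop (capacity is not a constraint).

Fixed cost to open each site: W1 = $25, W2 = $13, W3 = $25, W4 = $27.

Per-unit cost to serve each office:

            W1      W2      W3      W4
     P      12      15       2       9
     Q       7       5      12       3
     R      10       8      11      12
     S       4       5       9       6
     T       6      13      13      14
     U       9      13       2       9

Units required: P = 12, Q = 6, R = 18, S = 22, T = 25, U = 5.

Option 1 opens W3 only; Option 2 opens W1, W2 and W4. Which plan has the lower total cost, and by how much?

Option 1: {W3}: P→W3 2·12=24, Q→W3 12·6=72, R→W3 11·18=198, S→W3 9·22=198, T→W3 13·25=325, U→W3 2·5=10. Service 827; fixed 25; total 852.
Option 2: {W1, W2, W4}: P→W4 9·12=108, Q→W4 3·6=18, R→W2 8·18=144, S→W1 4·22=88, T→W1 6·25=150, U→W1 9·5=45. Service 553; fixed 65; total 618.
Difference: |852 − 618| = 234.

Option 2 is cheaper by 234.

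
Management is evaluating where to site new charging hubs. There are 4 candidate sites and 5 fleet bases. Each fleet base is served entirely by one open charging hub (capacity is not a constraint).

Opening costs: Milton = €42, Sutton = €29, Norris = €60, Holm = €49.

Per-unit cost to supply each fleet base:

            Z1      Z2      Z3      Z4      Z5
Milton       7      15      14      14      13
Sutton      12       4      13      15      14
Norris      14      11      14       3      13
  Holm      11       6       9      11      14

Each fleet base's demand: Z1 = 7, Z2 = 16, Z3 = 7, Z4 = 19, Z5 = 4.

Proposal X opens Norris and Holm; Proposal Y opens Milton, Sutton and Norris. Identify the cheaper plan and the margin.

Proposal X: {Norris, Holm}: Z1→Holm 11·7=77, Z2→Holm 6·16=96, Z3→Holm 9·7=63, Z4→Norris 3·19=57, Z5→Norris 13·4=52. Service 345; fixed 109; total 454.
Proposal Y: {Milton, Sutton, Norris}: Z1→Milton 7·7=49, Z2→Sutton 4·16=64, Z3→Sutton 13·7=91, Z4→Norris 3·19=57, Z5→Milton 13·4=52. Service 313; fixed 131; total 444.
Difference: |454 − 444| = 10.

Proposal Y is cheaper by 10.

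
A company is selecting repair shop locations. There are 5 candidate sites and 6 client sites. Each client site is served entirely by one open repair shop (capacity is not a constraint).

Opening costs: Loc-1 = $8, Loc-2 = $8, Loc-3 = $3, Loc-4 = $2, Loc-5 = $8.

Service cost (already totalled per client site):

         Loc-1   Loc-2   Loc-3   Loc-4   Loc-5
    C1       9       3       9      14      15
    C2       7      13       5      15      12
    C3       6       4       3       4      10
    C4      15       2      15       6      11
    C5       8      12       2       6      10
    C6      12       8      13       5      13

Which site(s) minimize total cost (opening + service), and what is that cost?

For any fixed open set, each client site goes to its cheapest open site; total = fixed + service.
{Loc-2, Loc-3, Loc-4}: C1→Loc-2 3, C2→Loc-3 5, C3→Loc-3 3, C4→Loc-2 2, C5→Loc-3 2, C6→Loc-4 5. Service 20; fixed 13; total 33.
{Loc-2, Loc-3}: service 23 + fixed 11 = 34
{Loc-3, Loc-4}: service 30 + fixed 5 = 35
{Loc-1, Loc-2, Loc-3, Loc-4, Loc-5}: service 20 + fixed 29 = 49
No other subset beats 33.

Open Loc-2, Loc-3 and Loc-4; minimum total cost 33.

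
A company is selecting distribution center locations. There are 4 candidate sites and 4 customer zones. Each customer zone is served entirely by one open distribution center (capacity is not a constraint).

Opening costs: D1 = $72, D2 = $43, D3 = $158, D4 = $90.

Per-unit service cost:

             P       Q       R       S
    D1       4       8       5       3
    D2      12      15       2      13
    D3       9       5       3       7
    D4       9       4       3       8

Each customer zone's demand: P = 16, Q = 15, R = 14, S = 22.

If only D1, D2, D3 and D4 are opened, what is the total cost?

Total cost: 581

Each customer zone is assigned to its cheapest site among the open ones.
{D1, D2, D3, D4}: P→D1 4·16=64, Q→D4 4·15=60, R→D2 2·14=28, S→D1 3·22=66. Service 218; fixed 363; total 581.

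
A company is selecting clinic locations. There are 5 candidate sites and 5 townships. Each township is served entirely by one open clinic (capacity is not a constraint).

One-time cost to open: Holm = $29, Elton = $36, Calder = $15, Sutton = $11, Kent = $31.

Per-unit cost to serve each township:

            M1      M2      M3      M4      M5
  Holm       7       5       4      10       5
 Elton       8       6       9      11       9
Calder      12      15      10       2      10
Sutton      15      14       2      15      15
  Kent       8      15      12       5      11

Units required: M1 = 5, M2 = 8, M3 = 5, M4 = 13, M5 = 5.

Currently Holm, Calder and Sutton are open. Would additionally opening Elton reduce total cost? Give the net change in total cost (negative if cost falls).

No — net change +36 (cost rises by 36).

Current service cost with {Holm, Calder, Sutton}: 136.
Adding Elton: each township re-picks its cheapest; new service cost 136, saving 0.
Extra fixed cost: 36. Net change = 36 − 0 = 36.
(Totals: 191 → 227.)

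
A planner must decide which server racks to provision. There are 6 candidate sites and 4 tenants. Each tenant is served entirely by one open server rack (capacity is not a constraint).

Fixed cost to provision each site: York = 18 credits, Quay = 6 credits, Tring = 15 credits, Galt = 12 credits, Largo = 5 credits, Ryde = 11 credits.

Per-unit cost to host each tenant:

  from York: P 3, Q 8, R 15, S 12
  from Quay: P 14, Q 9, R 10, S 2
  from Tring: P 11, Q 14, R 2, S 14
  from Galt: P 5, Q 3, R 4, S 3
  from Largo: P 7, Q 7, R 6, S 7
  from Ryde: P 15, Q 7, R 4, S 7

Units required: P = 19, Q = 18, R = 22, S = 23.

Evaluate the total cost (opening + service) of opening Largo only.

Each tenant is assigned to its cheapest site among the open ones.
{Largo}: P→Largo 7·19=133, Q→Largo 7·18=126, R→Largo 6·22=132, S→Largo 7·23=161. Service 552; fixed 5; total 557.

Total cost: 557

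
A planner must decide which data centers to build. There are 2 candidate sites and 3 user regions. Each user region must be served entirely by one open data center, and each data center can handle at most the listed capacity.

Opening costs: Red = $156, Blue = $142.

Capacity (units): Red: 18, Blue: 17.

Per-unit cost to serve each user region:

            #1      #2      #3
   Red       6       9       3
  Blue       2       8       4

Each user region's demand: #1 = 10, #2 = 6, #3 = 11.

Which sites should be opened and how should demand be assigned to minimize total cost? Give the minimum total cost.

Minimum total cost: 399

Open {Red, Blue}: #1→Blue 2·10=20, #2→Blue 8·6=48, #3→Red 3·11=33.
Loads: Red carries 11/18, Blue carries 16/17. Service 101; fixed 298; total 399.
Next best feasible plan costs 405.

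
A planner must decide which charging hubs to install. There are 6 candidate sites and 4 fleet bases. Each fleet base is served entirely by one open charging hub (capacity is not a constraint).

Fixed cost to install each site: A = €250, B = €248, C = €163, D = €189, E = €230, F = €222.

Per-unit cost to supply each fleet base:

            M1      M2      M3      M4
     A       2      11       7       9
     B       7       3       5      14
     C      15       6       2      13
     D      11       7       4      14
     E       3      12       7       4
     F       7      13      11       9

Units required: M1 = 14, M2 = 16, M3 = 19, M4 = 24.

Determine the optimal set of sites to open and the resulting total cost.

Open C and E; minimum total cost 665.

For any fixed open set, each fleet base goes to its cheapest open site; total = fixed + service.
{C, E}: M1→E 3·14=42, M2→C 6·16=96, M3→C 2·19=38, M4→E 4·24=96. Service 272; fixed 393; total 665.
{E}: service 463 + fixed 230 = 693
{D, E}: service 326 + fixed 419 = 745
{A, B, C, D, E, F}: M1→A 2·14=28, M2→B 3·16=48, M3→C 2·19=38, M4→E 4·24=96. Service 210; fixed 1302; total 1512.
No other subset beats 665.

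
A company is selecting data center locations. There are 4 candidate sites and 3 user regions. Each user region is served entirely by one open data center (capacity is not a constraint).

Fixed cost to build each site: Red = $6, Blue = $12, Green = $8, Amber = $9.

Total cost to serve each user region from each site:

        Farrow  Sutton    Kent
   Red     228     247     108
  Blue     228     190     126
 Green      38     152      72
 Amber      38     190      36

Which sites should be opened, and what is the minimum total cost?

Open Green and Amber; minimum total cost 243.

For any fixed open set, each user region goes to its cheapest open site; total = fixed + service.
{Green, Amber}: Farrow→Green 38, Sutton→Green 152, Kent→Amber 36. Service 226; fixed 17; total 243.
{Red, Green, Amber}: service 226 + fixed 23 = 249
{Blue, Green, Amber}: Farrow→Green 38, Sutton→Green 152, Kent→Amber 36. Service 226; fixed 29; total 255.
{Red, Blue, Green, Amber}: service 226 + fixed 35 = 261
No other subset beats 243.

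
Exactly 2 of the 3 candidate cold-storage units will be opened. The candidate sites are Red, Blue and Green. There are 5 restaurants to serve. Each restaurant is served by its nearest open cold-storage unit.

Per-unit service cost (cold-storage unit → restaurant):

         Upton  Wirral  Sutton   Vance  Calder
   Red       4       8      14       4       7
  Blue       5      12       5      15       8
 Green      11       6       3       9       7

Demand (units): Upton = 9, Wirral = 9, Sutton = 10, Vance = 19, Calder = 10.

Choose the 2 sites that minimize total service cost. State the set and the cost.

With exactly 2 open, each restaurant uses its cheapest among the chosen.
{Red, Green}: Upton→Red 4·9=36, Wirral→Green 6·9=54, Sutton→Green 3·10=30, Vance→Red 4·19=76, Calder→Red 7·10=70. Service cost 266.
{Red, Blue}: service cost 304
{Blue, Green}: service cost 370
Among all 3 size-2 choices, {Red, Green} is lowest.

Choose Red and Green; total service cost 266.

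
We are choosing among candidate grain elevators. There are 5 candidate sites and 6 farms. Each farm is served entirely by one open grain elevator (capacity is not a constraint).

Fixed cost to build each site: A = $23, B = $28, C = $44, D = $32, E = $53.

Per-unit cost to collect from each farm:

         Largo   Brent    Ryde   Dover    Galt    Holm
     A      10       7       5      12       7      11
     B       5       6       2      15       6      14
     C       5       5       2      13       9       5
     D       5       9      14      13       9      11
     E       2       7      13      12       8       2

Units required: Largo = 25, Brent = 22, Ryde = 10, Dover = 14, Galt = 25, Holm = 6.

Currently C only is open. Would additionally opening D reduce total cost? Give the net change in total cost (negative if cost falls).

No — net change +32 (cost rises by 32).

Current service cost with {C}: 692.
Adding D: each farm re-picks its cheapest; new service cost 692, saving 0.
Extra fixed cost: 32. Net change = 32 − 0 = 32.
(Totals: 736 → 768.)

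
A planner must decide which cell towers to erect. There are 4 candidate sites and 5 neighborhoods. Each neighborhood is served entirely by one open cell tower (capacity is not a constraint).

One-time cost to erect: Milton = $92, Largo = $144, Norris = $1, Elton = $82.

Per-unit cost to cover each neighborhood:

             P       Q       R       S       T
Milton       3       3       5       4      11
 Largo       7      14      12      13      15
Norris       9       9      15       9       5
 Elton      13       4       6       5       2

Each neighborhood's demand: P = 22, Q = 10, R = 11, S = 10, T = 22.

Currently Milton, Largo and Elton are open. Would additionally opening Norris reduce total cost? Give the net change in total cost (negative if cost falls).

No — net change +1 (cost rises by 1).

Current service cost with {Milton, Largo, Elton}: 235.
Adding Norris: each neighborhood re-picks its cheapest; new service cost 235, saving 0.
Extra fixed cost: 1. Net change = 1 − 0 = 1.
(Totals: 553 → 554.)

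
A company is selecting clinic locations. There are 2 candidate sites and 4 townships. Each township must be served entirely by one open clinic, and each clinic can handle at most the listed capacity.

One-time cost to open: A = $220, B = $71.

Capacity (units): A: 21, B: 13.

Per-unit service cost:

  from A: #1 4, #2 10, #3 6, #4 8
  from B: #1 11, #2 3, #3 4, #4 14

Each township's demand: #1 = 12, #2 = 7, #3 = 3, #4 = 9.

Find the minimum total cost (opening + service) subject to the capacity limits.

Open {A, B}: #1→A 4·12=48, #2→B 3·7=21, #3→B 4·3=12, #4→A 8·9=72.
Loads: A carries 21/21, B carries 10/13. Service 153; fixed 291; total 444.
Next best feasible plan costs 547.

Minimum total cost: 444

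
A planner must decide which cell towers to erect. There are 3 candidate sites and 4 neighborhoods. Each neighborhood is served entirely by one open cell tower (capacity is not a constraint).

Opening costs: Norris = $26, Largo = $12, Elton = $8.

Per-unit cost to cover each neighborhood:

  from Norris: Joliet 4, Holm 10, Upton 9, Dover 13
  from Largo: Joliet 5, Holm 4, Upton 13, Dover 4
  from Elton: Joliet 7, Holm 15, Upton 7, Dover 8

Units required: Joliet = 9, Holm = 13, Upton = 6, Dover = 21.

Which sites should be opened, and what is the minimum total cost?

For any fixed open set, each neighborhood goes to its cheapest open site; total = fixed + service.
{Largo, Elton}: Joliet→Largo 5·9=45, Holm→Largo 4·13=52, Upton→Elton 7·6=42, Dover→Largo 4·21=84. Service 223; fixed 20; total 243.
{Norris, Largo, Elton}: service 214 + fixed 46 = 260
{Norris, Largo}: Joliet→Norris 4·9=36, Holm→Largo 4·13=52, Upton→Norris 9·6=54, Dover→Largo 4·21=84. Service 226; fixed 38; total 264.
{Elton}: Joliet→Elton 7·9=63, Holm→Elton 15·13=195, Upton→Elton 7·6=42, Dover→Elton 8·21=168. Service 468; fixed 8; total 476.
No other subset beats 243.

Open Largo and Elton; minimum total cost 243.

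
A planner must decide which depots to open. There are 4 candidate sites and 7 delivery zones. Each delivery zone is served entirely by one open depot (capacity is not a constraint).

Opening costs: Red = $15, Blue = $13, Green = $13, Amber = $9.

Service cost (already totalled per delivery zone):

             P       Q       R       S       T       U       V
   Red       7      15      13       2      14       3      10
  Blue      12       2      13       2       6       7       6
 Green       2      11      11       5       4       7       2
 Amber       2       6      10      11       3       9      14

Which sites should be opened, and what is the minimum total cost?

For any fixed open set, each delivery zone goes to its cheapest open site; total = fixed + service.
{Blue, Amber}: P→Amber 2, Q→Blue 2, R→Amber 10, S→Blue 2, T→Amber 3, U→Blue 7, V→Blue 6. Service 32; fixed 22; total 54.
{Green}: service 42 + fixed 13 = 55
{Blue, Green}: service 30 + fixed 26 = 56
{Red, Blue, Green, Amber}: service 24 + fixed 50 = 74
No other subset beats 54.

Open Blue and Amber; minimum total cost 54.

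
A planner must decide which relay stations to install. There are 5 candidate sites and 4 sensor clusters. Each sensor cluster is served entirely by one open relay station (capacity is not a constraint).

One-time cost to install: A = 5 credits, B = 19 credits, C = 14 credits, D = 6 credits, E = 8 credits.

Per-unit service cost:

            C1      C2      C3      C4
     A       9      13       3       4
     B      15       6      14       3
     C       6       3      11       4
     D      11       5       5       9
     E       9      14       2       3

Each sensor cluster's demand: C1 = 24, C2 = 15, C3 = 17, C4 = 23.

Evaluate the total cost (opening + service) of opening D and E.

Each sensor cluster is assigned to its cheapest site among the open ones.
{D, E}: C1→E 9·24=216, C2→D 5·15=75, C3→E 2·17=34, C4→E 3·23=69. Service 394; fixed 14; total 408.

Total cost: 408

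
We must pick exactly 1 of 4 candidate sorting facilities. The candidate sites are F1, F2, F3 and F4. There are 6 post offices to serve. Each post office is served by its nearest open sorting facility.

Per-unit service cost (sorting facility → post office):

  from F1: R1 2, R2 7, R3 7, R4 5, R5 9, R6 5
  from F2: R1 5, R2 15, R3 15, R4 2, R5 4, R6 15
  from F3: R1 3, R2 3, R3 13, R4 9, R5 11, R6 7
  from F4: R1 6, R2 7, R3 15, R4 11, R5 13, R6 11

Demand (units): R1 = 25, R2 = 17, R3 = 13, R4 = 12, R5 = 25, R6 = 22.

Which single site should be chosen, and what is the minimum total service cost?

With exactly 1 open, each post office uses its cheapest among the chosen.
{F1}: R1→F1 2·25=50, R2→F1 7·17=119, R3→F1 7·13=91, R4→F1 5·12=60, R5→F1 9·25=225, R6→F1 5·22=110. Service cost 655.
{F3}: service cost 832
{F2}: service cost 1029
Among all 4 size-1 choices, {F1} is lowest.

Choose F1 only; total service cost 655.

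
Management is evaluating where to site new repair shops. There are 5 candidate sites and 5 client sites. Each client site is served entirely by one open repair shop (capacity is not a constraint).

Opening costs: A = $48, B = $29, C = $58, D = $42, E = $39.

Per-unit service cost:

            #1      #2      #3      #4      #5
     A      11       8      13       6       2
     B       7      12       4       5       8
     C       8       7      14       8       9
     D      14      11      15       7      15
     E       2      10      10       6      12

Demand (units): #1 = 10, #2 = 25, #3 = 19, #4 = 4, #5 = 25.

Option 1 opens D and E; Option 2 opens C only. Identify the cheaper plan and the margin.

Option 2 is cheaper by 29.

Option 1: {D, E}: #1→E 2·10=20, #2→E 10·25=250, #3→E 10·19=190, #4→E 6·4=24, #5→E 12·25=300. Service 784; fixed 81; total 865.
Option 2: {C}: #1→C 8·10=80, #2→C 7·25=175, #3→C 14·19=266, #4→C 8·4=32, #5→C 9·25=225. Service 778; fixed 58; total 836.
Difference: |865 − 836| = 29.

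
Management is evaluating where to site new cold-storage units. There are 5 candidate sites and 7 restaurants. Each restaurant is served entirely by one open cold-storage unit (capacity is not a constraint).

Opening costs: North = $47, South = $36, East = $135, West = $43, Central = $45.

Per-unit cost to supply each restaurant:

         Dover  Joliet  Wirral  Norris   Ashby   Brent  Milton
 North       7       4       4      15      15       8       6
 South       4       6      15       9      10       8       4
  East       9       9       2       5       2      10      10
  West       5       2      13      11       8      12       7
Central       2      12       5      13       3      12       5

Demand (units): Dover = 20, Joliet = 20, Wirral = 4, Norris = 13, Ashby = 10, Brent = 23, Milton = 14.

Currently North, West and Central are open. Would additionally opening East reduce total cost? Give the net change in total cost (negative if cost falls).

No — net change +39 (cost rises by 39).

Current service cost with {North, West, Central}: 523.
Adding East: each restaurant re-picks its cheapest; new service cost 427, saving 96.
Extra fixed cost: 135. Net change = 135 − 96 = 39.
(Totals: 658 → 697.)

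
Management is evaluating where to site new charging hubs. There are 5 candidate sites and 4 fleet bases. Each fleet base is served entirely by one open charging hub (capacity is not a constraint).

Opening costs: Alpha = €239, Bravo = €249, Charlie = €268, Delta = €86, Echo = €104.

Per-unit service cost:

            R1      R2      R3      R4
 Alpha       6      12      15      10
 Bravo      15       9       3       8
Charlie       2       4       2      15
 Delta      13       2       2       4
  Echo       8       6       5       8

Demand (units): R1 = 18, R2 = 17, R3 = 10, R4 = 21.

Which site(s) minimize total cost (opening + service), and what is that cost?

For any fixed open set, each fleet base goes to its cheapest open site; total = fixed + service.
{Delta}: R1→Delta 13·18=234, R2→Delta 2·17=34, R3→Delta 2·10=20, R4→Delta 4·21=84. Service 372; fixed 86; total 458.
{Delta, Echo}: service 282 + fixed 190 = 472
{Charlie, Delta}: service 174 + fixed 354 = 528
{Alpha, Bravo, Charlie, Delta, Echo}: service 174 + fixed 946 = 1120
No other subset beats 458.

Open Delta only; minimum total cost 458.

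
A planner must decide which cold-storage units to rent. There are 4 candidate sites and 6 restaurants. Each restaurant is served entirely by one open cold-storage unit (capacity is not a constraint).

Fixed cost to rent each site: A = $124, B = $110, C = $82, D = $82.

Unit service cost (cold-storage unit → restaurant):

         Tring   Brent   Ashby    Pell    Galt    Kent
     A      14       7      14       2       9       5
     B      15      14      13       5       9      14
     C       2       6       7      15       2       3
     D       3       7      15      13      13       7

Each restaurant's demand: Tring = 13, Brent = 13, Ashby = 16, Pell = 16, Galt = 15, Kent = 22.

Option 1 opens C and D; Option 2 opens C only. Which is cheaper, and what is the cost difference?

Option 1: {C, D}: Tring→C 2·13=26, Brent→C 6·13=78, Ashby→C 7·16=112, Pell→D 13·16=208, Galt→C 2·15=30, Kent→C 3·22=66. Service 520; fixed 164; total 684.
Option 2: {C}: Tring→C 2·13=26, Brent→C 6·13=78, Ashby→C 7·16=112, Pell→C 15·16=240, Galt→C 2·15=30, Kent→C 3·22=66. Service 552; fixed 82; total 634.
Difference: |684 − 634| = 50.

Option 2 is cheaper by 50.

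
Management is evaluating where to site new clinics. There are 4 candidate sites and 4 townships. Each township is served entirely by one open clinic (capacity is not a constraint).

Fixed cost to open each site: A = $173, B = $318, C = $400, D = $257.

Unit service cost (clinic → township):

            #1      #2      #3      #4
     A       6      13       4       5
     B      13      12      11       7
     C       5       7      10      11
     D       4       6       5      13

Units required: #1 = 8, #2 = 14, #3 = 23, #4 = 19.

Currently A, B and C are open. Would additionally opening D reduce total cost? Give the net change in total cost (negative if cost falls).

Current service cost with {A, B, C}: 325.
Adding D: each township re-picks its cheapest; new service cost 303, saving 22.
Extra fixed cost: 257. Net change = 257 − 22 = 235.
(Totals: 1216 → 1451.)

No — net change +235 (cost rises by 235).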